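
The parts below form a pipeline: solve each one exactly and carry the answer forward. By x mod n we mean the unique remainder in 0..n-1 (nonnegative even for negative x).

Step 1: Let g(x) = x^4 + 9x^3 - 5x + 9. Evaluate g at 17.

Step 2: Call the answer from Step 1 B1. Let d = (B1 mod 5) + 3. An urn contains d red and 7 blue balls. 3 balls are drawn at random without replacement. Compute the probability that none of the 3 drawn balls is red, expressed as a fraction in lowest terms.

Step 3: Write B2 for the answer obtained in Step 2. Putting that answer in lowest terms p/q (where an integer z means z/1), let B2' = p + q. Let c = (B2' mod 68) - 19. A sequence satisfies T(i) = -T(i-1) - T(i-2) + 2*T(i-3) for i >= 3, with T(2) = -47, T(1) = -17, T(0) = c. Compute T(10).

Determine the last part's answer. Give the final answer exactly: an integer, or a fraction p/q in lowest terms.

-2759

Step 1: 1*(17)^4 + 9*(17)^3 - 5*(17)^1 + 9 = (83521) + (44217) + (-85) + (9) = 127662; answer 127662
Step 2: B1 = 127662; d = 5; total draws C(12,3) = 220; favorable C(7,3) = 35; P = 7/44; answer 7/44
Step 3: B2 = 7/44; threaded value p + q = 51; c = 32; T(3) = -1*(-47) - 1*(-17) + 2*(32) = 128; iterating: T(3)=128, T(4)=-115, T(5)=-107, T(6)=478, T(7)=-601, T(8)=-91, T(9)=1648, T(10)=-2759; answer -2759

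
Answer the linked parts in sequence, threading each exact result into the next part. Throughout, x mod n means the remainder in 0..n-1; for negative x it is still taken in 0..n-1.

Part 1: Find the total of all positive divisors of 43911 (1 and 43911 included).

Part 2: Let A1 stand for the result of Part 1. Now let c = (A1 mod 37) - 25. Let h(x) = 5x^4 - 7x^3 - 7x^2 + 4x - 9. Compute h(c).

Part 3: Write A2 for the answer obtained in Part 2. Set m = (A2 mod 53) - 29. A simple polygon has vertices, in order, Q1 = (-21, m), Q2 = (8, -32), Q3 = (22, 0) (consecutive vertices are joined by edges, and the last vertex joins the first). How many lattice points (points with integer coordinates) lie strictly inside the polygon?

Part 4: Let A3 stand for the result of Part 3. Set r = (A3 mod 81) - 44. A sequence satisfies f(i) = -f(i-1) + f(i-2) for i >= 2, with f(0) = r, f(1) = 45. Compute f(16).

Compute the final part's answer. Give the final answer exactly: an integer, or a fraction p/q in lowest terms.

Part 1: 43911 = 3^2 * 7 * 17 * 41; sigma = (1 + 3 + 9) * (1 + 7) * (1 + 17) * (1 + 41) = 13 * 8 * 18 * 42 = 78624; answer 78624
Part 2: A1 = 78624; c = 11; 5*(11)^4 - 7*(11)^3 - 7*(11)^2 + 4*(11)^1 - 9 = (73205) + (-9317) + (-847) + (44) + (-9) = 63076; answer 63076
Part 3: A2 = 63076; m = -23; cross terms: (-21*-32 - 8*-23)=856, (8*0 - 22*-32)=704, (22*-23 - -21*0)=-506; twice the area = |1054| = 1054; area = 527; boundary points = 1 + 2 + 1 = 4; strictly interior points = area - boundary/2 + 1 = 526; answer 526
Part 4: A3 = 526; r = -4; f(2) = -1*(45) + 1*(-4) = -49; iterating: f(2)=-49, f(3)=94, f(4)=-143, f(5)=237, f(6)=-380, f(7)=617, f(8)=-997, f(9)=1614, f(10)=-2611, f(11)=4225, f(12)=-6836, f(13)=11061, f(14)=-17897, f(15)=28958, f(16)=-46855; answer -46855

-46855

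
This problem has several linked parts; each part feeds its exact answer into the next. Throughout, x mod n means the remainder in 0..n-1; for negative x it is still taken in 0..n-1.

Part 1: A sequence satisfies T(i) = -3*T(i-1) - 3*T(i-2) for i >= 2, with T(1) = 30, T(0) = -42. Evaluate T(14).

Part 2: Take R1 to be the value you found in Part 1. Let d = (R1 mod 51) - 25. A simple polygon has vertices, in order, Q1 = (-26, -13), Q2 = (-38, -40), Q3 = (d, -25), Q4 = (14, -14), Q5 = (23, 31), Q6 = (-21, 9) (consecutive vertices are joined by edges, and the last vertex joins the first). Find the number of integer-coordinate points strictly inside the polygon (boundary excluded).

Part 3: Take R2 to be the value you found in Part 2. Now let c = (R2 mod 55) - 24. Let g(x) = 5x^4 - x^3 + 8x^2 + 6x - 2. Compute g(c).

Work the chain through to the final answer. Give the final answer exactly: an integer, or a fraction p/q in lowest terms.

Part 1: T(2) = -3*(30) - 3*(-42) = 36; iterating: T(2)=36, T(3)=-198, T(4)=486, T(5)=-864, T(6)=1134, T(7)=-810, T(8)=-972, T(9)=5346, T(10)=-13122, T(11)=23328, T(12)=-30618, T(13)=21870, T(14)=26244; answer 26244
Part 2: R1 = 26244; d = 5; cross terms: (-26*-40 - -38*-13)=546, (-38*-25 - 5*-40)=1150, (5*-14 - 14*-25)=280, (14*31 - 23*-14)=756, (23*9 - -21*31)=858, (-21*-13 - -26*9)=507; twice the area = |4097| = 4097; area = 4097/2; boundary points = 3 + 1 + 1 + 9 + 22 + 1 = 37; strictly interior points = area - boundary/2 + 1 = 2031; answer 2031
Part 3: R2 = 2031; c = 27; 5*(27)^4 - 1*(27)^3 + 8*(27)^2 + 6*(27)^1 - 2 = (2657205) + (-19683) + (5832) + (162) + (-2) = 2643514; answer 2643514

2643514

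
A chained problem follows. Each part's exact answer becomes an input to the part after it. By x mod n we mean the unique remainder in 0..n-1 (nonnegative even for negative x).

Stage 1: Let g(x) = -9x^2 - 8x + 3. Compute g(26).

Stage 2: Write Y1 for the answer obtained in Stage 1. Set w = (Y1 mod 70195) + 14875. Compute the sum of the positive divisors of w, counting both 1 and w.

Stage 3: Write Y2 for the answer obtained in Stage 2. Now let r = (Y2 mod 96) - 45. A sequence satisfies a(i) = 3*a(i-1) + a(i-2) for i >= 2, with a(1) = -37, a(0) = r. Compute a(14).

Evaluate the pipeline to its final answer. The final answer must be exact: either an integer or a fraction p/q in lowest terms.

-162361534

Stage 1: -9*(26)^2 - 8*(26)^1 + 3 = (-6084) + (-208) + (3) = -6289; answer -6289
Stage 2: Y1 = -6289; w = 78781; 78781 is prime, so its only divisors are 1 and 78781; sigma = 1 + 78781 = 78782; answer 78782
Stage 3: Y2 = 78782; r = 17; a(2) = 3*(-37) + 1*(17) = -94; iterating: a(2)=-94, a(3)=-319, a(4)=-1051, a(5)=-3472, a(6)=-11467, a(7)=-37873, a(8)=-125086, a(9)=-413131, a(10)=-1364479, a(11)=-4506568, a(12)=-14884183, a(13)=-49159117, a(14)=-162361534; answer -162361534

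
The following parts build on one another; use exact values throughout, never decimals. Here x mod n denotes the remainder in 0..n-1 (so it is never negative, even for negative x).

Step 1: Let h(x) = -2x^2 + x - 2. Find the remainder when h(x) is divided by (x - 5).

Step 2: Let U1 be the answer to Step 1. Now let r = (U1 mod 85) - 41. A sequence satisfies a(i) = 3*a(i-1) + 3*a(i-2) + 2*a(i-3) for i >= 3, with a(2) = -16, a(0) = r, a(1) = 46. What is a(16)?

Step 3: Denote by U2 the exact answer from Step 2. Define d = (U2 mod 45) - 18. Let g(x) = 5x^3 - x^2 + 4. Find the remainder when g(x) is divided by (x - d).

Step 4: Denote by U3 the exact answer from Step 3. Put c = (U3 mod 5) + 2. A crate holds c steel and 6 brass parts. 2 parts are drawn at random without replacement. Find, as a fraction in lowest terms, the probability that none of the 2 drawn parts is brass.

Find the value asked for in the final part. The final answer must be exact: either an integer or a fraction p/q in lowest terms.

2/11

Step 1: remainder = value at the root: -2*(5)^2 + 1*(5)^1 - 2 = (-50) + (5) + (-2) = -47; answer -47
Step 2: U1 = -47; r = -3; a(3) = 3*(-16) + 3*(46) + 2*(-3) = 84; iterating: a(3)=84, a(4)=296, a(5)=1108, a(6)=4380, a(7)=17056, a(8)=66524, a(9)=259500, a(10)=1012184, a(11)=3948100, a(12)=15399852, a(13)=60068224, a(14)=234300428, a(15)=913905660, a(16)=3564754712; answer 3564754712
Step 3: U2 = 3564754712; d = -1; remainder = value at the root: 5*(-1)^3 - 1*(-1)^2 + 4 = (-5) + (-1) + (4) = -2; answer -2
Step 4: U3 = -2; c = 5; total draws C(11,2) = 55; favorable C(5,2) = 10; P = 2/11; answer 2/11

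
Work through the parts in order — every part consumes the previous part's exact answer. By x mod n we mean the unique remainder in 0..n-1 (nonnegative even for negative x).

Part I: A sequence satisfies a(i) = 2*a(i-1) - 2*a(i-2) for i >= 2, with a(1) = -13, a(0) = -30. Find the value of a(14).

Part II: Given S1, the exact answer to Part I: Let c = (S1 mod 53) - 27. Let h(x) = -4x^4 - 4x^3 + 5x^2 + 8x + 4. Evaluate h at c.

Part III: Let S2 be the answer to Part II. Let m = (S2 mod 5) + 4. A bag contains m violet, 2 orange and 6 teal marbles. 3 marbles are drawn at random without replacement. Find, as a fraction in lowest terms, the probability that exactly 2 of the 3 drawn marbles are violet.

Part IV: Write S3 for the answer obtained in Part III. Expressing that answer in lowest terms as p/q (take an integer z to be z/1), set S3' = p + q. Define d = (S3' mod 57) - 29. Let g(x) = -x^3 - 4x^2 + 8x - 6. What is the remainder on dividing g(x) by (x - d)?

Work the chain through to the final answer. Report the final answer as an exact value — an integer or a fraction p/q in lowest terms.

3615

Part I: a(2) = 2*(-13) - 2*(-30) = 34; iterating: a(2)=34, a(3)=94, a(4)=120, a(5)=52, a(6)=-136, a(7)=-376, a(8)=-480, a(9)=-208, a(10)=544, a(11)=1504, a(12)=1920, a(13)=832, a(14)=-2176; answer -2176
Part II: S1 = -2176; c = 23; -4*(23)^4 - 4*(23)^3 + 5*(23)^2 + 8*(23)^1 + 4 = (-1119364) + (-48668) + (2645) + (184) + (4) = -1165199; answer -1165199
Part III: S2 = -1165199; m = 5; total draws C(13,3) = 286; favorable C(5,2)*C(8,1) = 80; P = 40/143; answer 40/143
Part IV: S3 = 40/143; threaded value p + q = 183; d = -17; remainder = value at the root: -1*(-17)^3 - 4*(-17)^2 + 8*(-17)^1 - 6 = (4913) + (-1156) + (-136) + (-6) = 3615; answer 3615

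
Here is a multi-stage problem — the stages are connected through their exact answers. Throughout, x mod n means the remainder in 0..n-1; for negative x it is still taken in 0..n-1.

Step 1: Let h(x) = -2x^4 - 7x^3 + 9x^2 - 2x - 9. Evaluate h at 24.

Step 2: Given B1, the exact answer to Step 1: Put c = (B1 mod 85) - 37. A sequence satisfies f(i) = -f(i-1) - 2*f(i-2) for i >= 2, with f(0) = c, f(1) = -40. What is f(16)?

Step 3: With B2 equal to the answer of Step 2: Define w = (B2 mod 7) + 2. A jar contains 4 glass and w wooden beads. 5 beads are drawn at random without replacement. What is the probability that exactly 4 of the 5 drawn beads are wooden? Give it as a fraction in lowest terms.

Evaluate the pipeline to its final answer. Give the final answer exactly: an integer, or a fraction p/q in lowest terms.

Step 1: -2*(24)^4 - 7*(24)^3 + 9*(24)^2 - 2*(24)^1 - 9 = (-663552) + (-96768) + (5184) + (-48) + (-9) = -755193; answer -755193
Step 2: B1 = -755193; c = -5; f(2) = -1*(-40) - 2*(-5) = 50; iterating: f(2)=50, f(3)=30, f(4)=-130, f(5)=70, f(6)=190, f(7)=-330, f(8)=-50, f(9)=710, f(10)=-610, f(11)=-810, f(12)=2030, f(13)=-410, f(14)=-3650, f(15)=4470, f(16)=2830; answer 2830
Step 3: B2 = 2830; w = 4; total draws C(8,5) = 56; favorable C(4,4)*C(4,1) = 4; P = 1/14; answer 1/14

1/14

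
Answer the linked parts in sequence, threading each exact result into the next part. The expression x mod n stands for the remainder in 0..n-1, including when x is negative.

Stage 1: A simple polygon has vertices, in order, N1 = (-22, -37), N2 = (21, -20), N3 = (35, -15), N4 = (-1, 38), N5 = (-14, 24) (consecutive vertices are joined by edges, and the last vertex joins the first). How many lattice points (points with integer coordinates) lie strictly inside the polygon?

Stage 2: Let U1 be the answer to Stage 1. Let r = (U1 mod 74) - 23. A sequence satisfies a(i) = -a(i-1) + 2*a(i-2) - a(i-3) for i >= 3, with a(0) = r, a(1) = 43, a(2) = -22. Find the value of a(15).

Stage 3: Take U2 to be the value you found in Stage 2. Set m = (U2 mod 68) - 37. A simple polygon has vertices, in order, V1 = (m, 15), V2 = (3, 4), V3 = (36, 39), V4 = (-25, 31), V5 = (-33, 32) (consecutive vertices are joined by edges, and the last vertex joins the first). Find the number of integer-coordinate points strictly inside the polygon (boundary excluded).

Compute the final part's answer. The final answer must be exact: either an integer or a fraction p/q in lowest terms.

1348

Stage 1: cross terms: (-22*-20 - 21*-37)=1217, (21*-15 - 35*-20)=385, (35*38 - -1*-15)=1315, (-1*24 - -14*38)=508, (-14*-37 - -22*24)=1046; twice the area = |4471| = 4471; area = 4471/2; boundary points = 1 + 1 + 1 + 1 + 1 = 5; strictly interior points = area - boundary/2 + 1 = 2234; answer 2234
Stage 2: U1 = 2234; r = -9; a(3) = -1*(-22) + 2*(43) - 1*(-9) = 117; iterating: a(3)=117, a(4)=-204, a(5)=460, a(6)=-985, a(7)=2109, a(8)=-4539, a(9)=9742, a(10)=-20929, a(11)=44952, a(12)=-96552, a(13)=207385, a(14)=-445441, a(15)=956763; answer 956763
Stage 3: U2 = 956763; m = -34; cross terms: (-34*4 - 3*15)=-181, (3*39 - 36*4)=-27, (36*31 - -25*39)=2091, (-25*32 - -33*31)=223, (-33*15 - -34*32)=593; twice the area = |2699| = 2699; area = 2699/2; boundary points = 1 + 1 + 1 + 1 + 1 = 5; strictly interior points = area - boundary/2 + 1 = 1348; answer 1348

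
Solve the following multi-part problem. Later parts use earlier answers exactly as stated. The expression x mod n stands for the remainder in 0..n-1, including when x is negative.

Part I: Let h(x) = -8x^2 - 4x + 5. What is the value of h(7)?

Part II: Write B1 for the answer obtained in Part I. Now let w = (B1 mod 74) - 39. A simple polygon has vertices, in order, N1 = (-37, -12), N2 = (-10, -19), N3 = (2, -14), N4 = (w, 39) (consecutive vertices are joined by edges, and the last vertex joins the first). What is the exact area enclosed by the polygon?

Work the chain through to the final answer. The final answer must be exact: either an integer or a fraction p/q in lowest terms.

1131

Part I: -8*(7)^2 - 4*(7)^1 + 5 = (-392) + (-28) + (5) = -415; answer -415
Part II: B1 = -415; w = -10; cross terms: (-37*-19 - -10*-12)=583, (-10*-14 - 2*-19)=178, (2*39 - -10*-14)=-62, (-10*-12 - -37*39)=1563; twice the area = |2262| = 2262; area = 1131; answer 1131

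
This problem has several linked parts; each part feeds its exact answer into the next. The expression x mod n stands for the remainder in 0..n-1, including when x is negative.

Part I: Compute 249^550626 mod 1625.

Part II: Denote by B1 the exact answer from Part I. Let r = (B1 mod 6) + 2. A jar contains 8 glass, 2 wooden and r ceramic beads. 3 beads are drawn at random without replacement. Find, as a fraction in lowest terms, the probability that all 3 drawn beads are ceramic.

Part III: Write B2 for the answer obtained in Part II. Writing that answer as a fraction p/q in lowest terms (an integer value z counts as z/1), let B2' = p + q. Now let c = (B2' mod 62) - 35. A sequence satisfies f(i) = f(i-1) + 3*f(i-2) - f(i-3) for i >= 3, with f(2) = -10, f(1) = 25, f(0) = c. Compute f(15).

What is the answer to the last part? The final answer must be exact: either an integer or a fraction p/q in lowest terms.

Part I: squarings mod 1625: 249^1=249, 249^2=251, 249^4=1251, 249^8=126, 249^16=1251, 249^32=126, 249^64=1251, 249^128=126, 249^256=1251, 249^512=126, 249^1024=1251, 249^2048=126, 249^4096=1251, 249^8192=126, 249^16384=1251, 249^32768=126, 249^65536=1251, 249^131072=126, 249^262144=1251, 249^524288=126; 249^550626 = 249^2 * 249^32 * 249^64 * 249^128 * 249^512 * 249^1024 * 249^8192 * 249^16384 * 249^524288 = 376 (mod 1625); answer 376
Part II: B1 = 376; r = 6; total draws C(16,3) = 560; favorable C(6,3) = 20; P = 1/28; answer 1/28
Part III: B2 = 1/28; threaded value p + q = 29; c = -6; f(3) = 1*(-10) + 3*(25) - 1*(-6) = 71; iterating: f(3)=71, f(4)=16, f(5)=239, f(6)=216, f(7)=917, f(8)=1326, f(9)=3861, f(10)=6922, f(11)=17179, f(12)=34084, f(13)=78699, f(14)=163772, f(15)=365785; answer 365785

365785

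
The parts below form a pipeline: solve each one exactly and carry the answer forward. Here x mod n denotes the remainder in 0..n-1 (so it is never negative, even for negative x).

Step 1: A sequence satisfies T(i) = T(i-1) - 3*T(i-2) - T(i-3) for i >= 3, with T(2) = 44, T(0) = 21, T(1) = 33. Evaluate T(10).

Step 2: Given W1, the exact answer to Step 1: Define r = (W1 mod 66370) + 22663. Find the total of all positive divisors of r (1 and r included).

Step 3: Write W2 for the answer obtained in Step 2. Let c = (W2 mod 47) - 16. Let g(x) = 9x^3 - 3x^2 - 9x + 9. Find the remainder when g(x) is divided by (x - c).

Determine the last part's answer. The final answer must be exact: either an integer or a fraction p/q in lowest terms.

-37479

Step 1: T(3) = 1*(44) - 3*(33) - 1*(21) = -76; iterating: T(3)=-76, T(4)=-241, T(5)=-57, T(6)=742, T(7)=1154, T(8)=-1015, T(9)=-5219, T(10)=-3328; answer -3328
Step 2: W1 = -3328; r = 85705; 85705 = 5 * 61 * 281; sigma = (1 + 5) * (1 + 61) * (1 + 281) = 6 * 62 * 282 = 104904; answer 104904
Step 3: W2 = 104904; c = -16; remainder = value at the root: 9*(-16)^3 - 3*(-16)^2 - 9*(-16)^1 + 9 = (-36864) + (-768) + (144) + (9) = -37479; answer -37479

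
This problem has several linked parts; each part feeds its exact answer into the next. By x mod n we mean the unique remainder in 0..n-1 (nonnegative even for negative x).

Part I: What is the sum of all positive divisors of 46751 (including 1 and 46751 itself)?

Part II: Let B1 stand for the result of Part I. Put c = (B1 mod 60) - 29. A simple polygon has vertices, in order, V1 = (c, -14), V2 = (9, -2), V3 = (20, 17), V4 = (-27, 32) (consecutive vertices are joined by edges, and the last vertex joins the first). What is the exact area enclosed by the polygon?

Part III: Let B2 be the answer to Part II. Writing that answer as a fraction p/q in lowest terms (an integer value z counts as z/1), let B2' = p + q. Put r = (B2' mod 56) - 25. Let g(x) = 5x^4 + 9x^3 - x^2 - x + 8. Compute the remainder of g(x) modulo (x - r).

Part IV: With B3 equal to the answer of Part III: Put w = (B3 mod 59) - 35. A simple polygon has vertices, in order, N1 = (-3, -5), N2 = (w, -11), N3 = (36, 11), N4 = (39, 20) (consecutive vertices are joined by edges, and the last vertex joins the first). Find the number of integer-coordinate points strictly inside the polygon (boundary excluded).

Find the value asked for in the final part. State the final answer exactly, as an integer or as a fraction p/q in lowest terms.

378

Part I: 46751 is prime, so its only divisors are 1 and 46751; sigma = 1 + 46751 = 46752; answer 46752
Part II: B1 = 46752; c = -17; cross terms: (-17*-2 - 9*-14)=160, (9*17 - 20*-2)=193, (20*32 - -27*17)=1099, (-27*-14 - -17*32)=922; twice the area = |2374| = 2374; area = 1187; answer 1187
Part III: B2 = 1187; threaded value p + q = 1188; r = -13; remainder = value at the root: 5*(-13)^4 + 9*(-13)^3 - 1*(-13)^2 - 1*(-13)^1 + 8 = (142805) + (-19773) + (-169) + (13) + (8) = 122884; answer 122884
Part IV: B3 = 122884; w = 11; cross terms: (-3*-11 - 11*-5)=88, (11*11 - 36*-11)=517, (36*20 - 39*11)=291, (39*-5 - -3*20)=-135; twice the area = |761| = 761; area = 761/2; boundary points = 2 + 1 + 3 + 1 = 7; strictly interior points = area - boundary/2 + 1 = 378; answer 378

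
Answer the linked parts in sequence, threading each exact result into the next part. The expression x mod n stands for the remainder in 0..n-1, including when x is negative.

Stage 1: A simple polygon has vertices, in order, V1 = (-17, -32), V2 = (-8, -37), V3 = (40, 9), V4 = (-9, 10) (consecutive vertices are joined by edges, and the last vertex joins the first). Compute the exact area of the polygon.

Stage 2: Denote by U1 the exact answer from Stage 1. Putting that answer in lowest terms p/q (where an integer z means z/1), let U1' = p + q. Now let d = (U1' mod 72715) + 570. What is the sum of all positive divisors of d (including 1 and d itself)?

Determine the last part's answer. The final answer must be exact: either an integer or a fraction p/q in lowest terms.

1932

Stage 1: cross terms: (-17*-37 - -8*-32)=373, (-8*9 - 40*-37)=1408, (40*10 - -9*9)=481, (-9*-32 - -17*10)=458; twice the area = |2720| = 2720; area = 1360; answer 1360
Stage 2: U1 = 1360; threaded value p + q = 1361; d = 1931; 1931 is prime, so its only divisors are 1 and 1931; sigma = 1 + 1931 = 1932; answer 1932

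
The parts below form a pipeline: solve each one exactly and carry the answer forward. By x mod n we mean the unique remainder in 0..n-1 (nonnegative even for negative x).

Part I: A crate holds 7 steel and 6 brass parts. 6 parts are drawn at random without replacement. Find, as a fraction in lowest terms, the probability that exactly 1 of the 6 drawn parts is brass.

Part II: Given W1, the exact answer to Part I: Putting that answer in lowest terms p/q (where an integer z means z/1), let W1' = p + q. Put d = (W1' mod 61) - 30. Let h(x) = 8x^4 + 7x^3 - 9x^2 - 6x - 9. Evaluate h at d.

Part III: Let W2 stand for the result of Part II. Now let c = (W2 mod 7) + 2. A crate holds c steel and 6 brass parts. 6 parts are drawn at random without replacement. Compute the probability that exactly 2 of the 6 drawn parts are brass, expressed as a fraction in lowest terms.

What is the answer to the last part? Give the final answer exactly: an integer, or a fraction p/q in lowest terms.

Part I: total draws C(13,6) = 1716; favorable C(6,1)*C(7,5) = 126; P = 21/286; answer 21/286
Part II: W1 = 21/286; threaded value p + q = 307; d = -28; 8*(-28)^4 + 7*(-28)^3 - 9*(-28)^2 - 6*(-28)^1 - 9 = (4917248) + (-153664) + (-7056) + (168) + (-9) = 4756687; answer 4756687
Part III: W2 = 4756687; c = 7; total draws C(13,6) = 1716; favorable C(6,2)*C(7,4) = 525; P = 175/572; answer 175/572

175/572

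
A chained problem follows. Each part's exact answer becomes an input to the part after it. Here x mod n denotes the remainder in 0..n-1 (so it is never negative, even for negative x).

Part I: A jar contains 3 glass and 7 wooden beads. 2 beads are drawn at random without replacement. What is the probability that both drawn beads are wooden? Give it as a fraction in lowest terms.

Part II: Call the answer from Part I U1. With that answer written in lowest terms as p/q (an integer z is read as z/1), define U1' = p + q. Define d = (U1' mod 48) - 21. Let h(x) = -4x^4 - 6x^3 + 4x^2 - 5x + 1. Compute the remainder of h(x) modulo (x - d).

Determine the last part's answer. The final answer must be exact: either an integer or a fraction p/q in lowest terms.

Part I: total draws C(10,2) = 45; favorable C(7,2) = 21; P = 7/15; answer 7/15
Part II: U1 = 7/15; threaded value p + q = 22; d = 1; remainder = value at the root: -4*(1)^4 - 6*(1)^3 + 4*(1)^2 - 5*(1)^1 + 1 = (-4) + (-6) + (4) + (-5) + (1) = -10; answer -10

-10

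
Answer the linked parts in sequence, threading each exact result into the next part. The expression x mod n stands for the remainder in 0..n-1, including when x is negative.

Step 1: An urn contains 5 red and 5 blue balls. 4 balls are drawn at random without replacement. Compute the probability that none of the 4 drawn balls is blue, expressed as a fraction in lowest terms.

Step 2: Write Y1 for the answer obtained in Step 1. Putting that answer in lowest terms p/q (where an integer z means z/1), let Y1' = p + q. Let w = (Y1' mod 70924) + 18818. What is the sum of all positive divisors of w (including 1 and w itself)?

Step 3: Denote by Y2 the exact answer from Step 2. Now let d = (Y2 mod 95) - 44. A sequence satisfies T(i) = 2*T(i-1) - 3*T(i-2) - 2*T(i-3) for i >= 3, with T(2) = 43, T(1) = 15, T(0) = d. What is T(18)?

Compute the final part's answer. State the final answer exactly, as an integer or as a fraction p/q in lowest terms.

-4843481

Step 1: total draws C(10,4) = 210; favorable C(5,4) = 5; P = 1/42; answer 1/42
Step 2: Y1 = 1/42; threaded value p + q = 43; w = 18861; 18861 = 3 * 6287; sigma = (1 + 3) * (1 + 6287) = 4 * 6288 = 25152; answer 25152
Step 3: Y2 = 25152; d = 28; T(3) = 2*(43) - 3*(15) - 2*(28) = -15; iterating: T(3)=-15, T(4)=-189, T(5)=-419, T(6)=-241, T(7)=1153, T(8)=3867, T(9)=4757, T(10)=-4393, T(11)=-30791, T(12)=-57917, T(13)=-14675, T(14)=205983, T(15)=571825, T(16)=555051, T(17)=-1017339, T(18)=-4843481; answer -4843481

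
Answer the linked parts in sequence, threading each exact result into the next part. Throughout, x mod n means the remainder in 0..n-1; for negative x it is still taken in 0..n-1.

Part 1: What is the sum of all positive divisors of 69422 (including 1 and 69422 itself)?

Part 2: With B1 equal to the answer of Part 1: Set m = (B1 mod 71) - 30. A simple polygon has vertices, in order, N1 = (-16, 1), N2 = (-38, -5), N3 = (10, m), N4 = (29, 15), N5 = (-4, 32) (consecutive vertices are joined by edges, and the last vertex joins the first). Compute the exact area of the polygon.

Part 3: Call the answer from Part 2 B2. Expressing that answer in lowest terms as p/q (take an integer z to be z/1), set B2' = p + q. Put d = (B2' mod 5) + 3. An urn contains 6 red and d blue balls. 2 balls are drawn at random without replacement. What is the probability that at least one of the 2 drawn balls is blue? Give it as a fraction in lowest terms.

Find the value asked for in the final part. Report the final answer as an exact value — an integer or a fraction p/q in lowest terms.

21/26

Part 1: 69422 = 2 * 103 * 337; sigma = (1 + 2) * (1 + 103) * (1 + 337) = 3 * 104 * 338 = 105456; answer 105456
Part 2: B1 = 105456; m = -9; cross terms: (-16*-5 - -38*1)=118, (-38*-9 - 10*-5)=392, (10*15 - 29*-9)=411, (29*32 - -4*15)=988, (-4*1 - -16*32)=508; twice the area = |2417| = 2417; area = 2417/2; answer 2417/2
Part 3: B2 = 2417/2; threaded value p + q = 2419; d = 7; total draws C(13,2) = 78; complement C(6,2) = 15; favorable 78 - 15 = 63; P = 21/26; answer 21/26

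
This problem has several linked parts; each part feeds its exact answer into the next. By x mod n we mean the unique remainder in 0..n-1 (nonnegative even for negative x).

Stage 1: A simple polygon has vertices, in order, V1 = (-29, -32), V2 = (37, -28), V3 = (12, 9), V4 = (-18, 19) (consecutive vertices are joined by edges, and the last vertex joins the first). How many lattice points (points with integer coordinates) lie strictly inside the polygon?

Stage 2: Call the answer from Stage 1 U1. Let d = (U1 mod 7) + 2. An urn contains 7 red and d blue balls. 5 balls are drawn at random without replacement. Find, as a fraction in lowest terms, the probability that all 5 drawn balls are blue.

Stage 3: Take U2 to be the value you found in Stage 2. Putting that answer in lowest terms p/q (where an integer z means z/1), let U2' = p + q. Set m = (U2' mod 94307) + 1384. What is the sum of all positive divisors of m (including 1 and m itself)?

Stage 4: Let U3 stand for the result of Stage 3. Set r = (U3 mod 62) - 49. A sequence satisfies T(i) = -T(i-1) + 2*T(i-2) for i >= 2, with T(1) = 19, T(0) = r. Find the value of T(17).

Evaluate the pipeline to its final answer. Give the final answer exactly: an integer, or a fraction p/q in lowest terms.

Stage 1: cross terms: (-29*-28 - 37*-32)=1996, (37*9 - 12*-28)=669, (12*19 - -18*9)=390, (-18*-32 - -29*19)=1127; twice the area = |4182| = 4182; area = 2091; boundary points = 2 + 1 + 10 + 1 = 14; strictly interior points = area - boundary/2 + 1 = 2085; answer 2085
Stage 2: U1 = 2085; d = 8; total draws C(15,5) = 3003; favorable C(8,5) = 56; P = 8/429; answer 8/429
Stage 3: U2 = 8/429; threaded value p + q = 437; m = 1821; 1821 = 3 * 607; sigma = (1 + 3) * (1 + 607) = 4 * 608 = 2432; answer 2432
Stage 4: U3 = 2432; r = -35; T(2) = -1*(19) + 2*(-35) = -89; iterating: T(2)=-89, T(3)=127, T(4)=-305, T(5)=559, T(6)=-1169, T(7)=2287, T(8)=-4625, T(9)=9199, T(10)=-18449, T(11)=36847, T(12)=-73745, T(13)=147439, T(14)=-294929, T(15)=589807, T(16)=-1179665, T(17)=2359279; answer 2359279

2359279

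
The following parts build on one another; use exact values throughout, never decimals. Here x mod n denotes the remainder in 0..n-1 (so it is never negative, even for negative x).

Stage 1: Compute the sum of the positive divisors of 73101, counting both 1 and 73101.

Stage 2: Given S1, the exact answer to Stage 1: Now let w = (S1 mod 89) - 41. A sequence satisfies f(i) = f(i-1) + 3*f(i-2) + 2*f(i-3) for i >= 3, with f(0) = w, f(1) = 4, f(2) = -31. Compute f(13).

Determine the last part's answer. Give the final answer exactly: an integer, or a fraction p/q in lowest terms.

Stage 1: 73101 = 3 * 7 * 59^2; sigma = (1 + 3) * (1 + 7) * (1 + 59 + 3481) = 4 * 8 * 3541 = 113312; answer 113312
Stage 2: S1 = 113312; w = -26; f(3) = 1*(-31) + 3*(4) + 2*(-26) = -71; iterating: f(3)=-71, f(4)=-156, f(5)=-431, f(6)=-1041, f(7)=-2646, f(8)=-6631, f(9)=-16651, f(10)=-41836, f(11)=-105051, f(12)=-263861, f(13)=-662686; answer -662686

-662686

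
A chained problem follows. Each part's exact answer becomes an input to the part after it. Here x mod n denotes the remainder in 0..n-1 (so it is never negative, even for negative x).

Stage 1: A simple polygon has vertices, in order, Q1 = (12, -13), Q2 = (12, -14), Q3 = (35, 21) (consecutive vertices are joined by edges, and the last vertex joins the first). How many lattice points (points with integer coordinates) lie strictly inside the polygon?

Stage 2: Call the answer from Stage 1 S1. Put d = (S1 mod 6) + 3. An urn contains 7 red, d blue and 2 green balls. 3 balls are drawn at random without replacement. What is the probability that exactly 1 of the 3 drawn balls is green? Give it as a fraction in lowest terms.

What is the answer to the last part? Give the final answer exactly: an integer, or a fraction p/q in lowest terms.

Stage 1: cross terms: (12*-14 - 12*-13)=-12, (12*21 - 35*-14)=742, (35*-13 - 12*21)=-707; twice the area = |23| = 23; area = 23/2; boundary points = 1 + 1 + 1 = 3; strictly interior points = area - boundary/2 + 1 = 11; answer 11
Stage 2: S1 = 11; d = 8; total draws C(17,3) = 680; favorable C(2,1)*C(15,2) = 210; P = 21/68; answer 21/68

21/68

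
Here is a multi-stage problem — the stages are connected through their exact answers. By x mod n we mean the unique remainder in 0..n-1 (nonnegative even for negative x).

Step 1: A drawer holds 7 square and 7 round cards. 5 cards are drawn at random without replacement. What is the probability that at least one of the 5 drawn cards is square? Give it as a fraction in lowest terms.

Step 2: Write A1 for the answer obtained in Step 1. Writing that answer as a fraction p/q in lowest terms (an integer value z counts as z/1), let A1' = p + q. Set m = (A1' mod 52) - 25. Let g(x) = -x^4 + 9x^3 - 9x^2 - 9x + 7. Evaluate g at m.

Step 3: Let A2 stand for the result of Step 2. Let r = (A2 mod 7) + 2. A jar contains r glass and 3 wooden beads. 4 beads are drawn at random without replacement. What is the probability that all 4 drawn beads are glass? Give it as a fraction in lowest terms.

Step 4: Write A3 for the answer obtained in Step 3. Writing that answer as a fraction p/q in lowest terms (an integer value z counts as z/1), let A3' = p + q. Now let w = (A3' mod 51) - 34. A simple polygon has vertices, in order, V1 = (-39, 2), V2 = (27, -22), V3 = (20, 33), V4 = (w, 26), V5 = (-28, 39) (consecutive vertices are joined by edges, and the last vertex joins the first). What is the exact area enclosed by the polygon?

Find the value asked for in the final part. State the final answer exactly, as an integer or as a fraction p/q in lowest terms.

Step 1: total draws C(14,5) = 2002; complement C(7,5) = 21; favorable 2002 - 21 = 1981; P = 283/286; answer 283/286
Step 2: A1 = 283/286; threaded value p + q = 569; m = 24; -1*(24)^4 + 9*(24)^3 - 9*(24)^2 - 9*(24)^1 + 7 = (-331776) + (124416) + (-5184) + (-216) + (7) = -212753; answer -212753
Step 3: A2 = -212753; r = 7; total draws C(10,4) = 210; favorable C(7,4) = 35; P = 1/6; answer 1/6
Step 4: A3 = 1/6; threaded value p + q = 7; w = -27; cross terms: (-39*-22 - 27*2)=804, (27*33 - 20*-22)=1331, (20*26 - -27*33)=1411, (-27*39 - -28*26)=-325, (-28*2 - -39*39)=1465; twice the area = |4686| = 4686; area = 2343; answer 2343

2343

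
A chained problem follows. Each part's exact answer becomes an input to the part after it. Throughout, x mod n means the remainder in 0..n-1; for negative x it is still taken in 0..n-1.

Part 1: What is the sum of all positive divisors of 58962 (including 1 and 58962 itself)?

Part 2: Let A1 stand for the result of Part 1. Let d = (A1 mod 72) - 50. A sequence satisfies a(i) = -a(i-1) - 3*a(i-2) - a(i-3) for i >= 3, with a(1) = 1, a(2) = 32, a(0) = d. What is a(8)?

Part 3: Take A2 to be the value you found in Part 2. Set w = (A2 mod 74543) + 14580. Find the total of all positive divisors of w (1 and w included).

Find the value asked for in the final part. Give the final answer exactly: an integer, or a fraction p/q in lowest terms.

Part 1: 58962 = 2 * 3 * 31 * 317; sigma = (1 + 2) * (1 + 3) * (1 + 31) * (1 + 317) = 3 * 4 * 32 * 318 = 122112; answer 122112
Part 2: A1 = 122112; d = -50; a(3) = -1*(32) - 3*(1) - 1*(-50) = 15; iterating: a(3)=15, a(4)=-112, a(5)=35, a(6)=286, a(7)=-279, a(8)=-614; answer -614
Part 3: A2 = -614; w = 88509; 88509 = 3 * 163 * 181; sigma = (1 + 3) * (1 + 163) * (1 + 181) = 4 * 164 * 182 = 119392; answer 119392

119392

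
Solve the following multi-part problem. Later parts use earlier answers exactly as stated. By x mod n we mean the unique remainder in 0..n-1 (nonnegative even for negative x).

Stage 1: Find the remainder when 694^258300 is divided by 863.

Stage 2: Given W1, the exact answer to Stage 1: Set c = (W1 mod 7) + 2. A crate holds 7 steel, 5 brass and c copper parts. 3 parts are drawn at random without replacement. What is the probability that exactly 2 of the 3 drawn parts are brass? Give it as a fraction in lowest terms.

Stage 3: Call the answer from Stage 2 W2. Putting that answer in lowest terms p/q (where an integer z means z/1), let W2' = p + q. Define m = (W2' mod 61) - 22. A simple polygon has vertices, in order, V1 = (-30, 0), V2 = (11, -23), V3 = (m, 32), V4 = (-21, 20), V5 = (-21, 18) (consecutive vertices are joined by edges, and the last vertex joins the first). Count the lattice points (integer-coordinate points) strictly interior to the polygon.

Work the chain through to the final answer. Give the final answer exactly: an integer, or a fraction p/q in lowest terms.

Stage 1: squarings mod 863: 694^1=694, 694^2=82, 694^4=683, 694^8=469, 694^16=759, 694^32=460, 694^64=165, 694^128=472, 694^256=130, 694^512=503, 694^1024=150, 694^2048=62, 694^4096=392, 694^8192=50, 694^16384=774, 694^32768=154, 694^65536=415, 694^131072=488; 694^258300 = 694^4 * 694^8 * 694^16 * 694^32 * 694^64 * 694^128 * 694^4096 * 694^8192 * 694^16384 * 694^32768 * 694^65536 * 694^131072 = 299 (mod 863); answer 299
Stage 2: W1 = 299; c = 7; total draws C(19,3) = 969; favorable C(5,2)*C(14,1) = 140; P = 140/969; answer 140/969
Stage 3: W2 = 140/969; threaded value p + q = 1109; m = -11; cross terms: (-30*-23 - 11*0)=690, (11*32 - -11*-23)=99, (-11*20 - -21*32)=452, (-21*18 - -21*20)=42, (-21*0 - -30*18)=540; twice the area = |1823| = 1823; area = 1823/2; boundary points = 1 + 11 + 2 + 2 + 9 = 25; strictly interior points = area - boundary/2 + 1 = 900; answer 900

900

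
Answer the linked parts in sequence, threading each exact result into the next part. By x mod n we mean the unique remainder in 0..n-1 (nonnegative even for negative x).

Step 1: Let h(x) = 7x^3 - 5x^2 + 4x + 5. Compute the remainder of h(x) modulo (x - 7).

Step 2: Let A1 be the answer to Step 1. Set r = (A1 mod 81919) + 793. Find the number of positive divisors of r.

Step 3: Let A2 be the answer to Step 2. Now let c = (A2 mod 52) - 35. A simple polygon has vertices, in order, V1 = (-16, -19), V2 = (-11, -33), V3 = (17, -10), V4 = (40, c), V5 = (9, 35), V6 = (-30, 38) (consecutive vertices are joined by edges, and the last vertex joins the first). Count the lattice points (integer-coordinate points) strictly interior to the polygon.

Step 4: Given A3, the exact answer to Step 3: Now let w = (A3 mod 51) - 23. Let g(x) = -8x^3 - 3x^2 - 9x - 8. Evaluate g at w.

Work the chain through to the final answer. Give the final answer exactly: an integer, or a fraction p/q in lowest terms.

Step 1: remainder = value at the root: 7*(7)^3 - 5*(7)^2 + 4*(7)^1 + 5 = (2401) + (-245) + (28) + (5) = 2189; answer 2189
Step 2: A1 = 2189; r = 2982; 2982 = 2 * 3 * 7 * 71; number of divisors = (1+1) * (1+1) * (1+1) * (1+1) = 16; answer 16
Step 3: A2 = 16; c = -19; cross terms: (-16*-33 - -11*-19)=319, (-11*-10 - 17*-33)=671, (17*-19 - 40*-10)=77, (40*35 - 9*-19)=1571, (9*38 - -30*35)=1392, (-30*-19 - -16*38)=1178; twice the area = |5208| = 5208; area = 2604; boundary points = 1 + 1 + 1 + 1 + 3 + 1 = 8; strictly interior points = area - boundary/2 + 1 = 2601; answer 2601
Step 4: A3 = 2601; w = -23; -8*(-23)^3 - 3*(-23)^2 - 9*(-23)^1 - 8 = (97336) + (-1587) + (207) + (-8) = 95948; answer 95948

95948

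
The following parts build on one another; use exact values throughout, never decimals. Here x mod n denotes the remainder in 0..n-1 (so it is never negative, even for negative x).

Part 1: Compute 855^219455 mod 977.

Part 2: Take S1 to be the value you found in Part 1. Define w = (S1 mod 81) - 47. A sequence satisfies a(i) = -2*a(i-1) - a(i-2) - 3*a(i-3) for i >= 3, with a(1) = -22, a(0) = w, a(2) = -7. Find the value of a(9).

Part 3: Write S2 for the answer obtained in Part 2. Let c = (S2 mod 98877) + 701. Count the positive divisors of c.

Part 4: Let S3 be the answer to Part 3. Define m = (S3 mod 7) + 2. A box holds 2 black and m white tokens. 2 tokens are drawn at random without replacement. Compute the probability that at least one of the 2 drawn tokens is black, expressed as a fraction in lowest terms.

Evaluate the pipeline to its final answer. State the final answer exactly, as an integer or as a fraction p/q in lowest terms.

13/28

Part 1: squarings mod 977: 855^1=855, 855^2=229, 855^4=660, 855^8=835, 855^16=624, 855^32=530, 855^64=501, 855^128=889, 855^256=905, 855^512=299, 855^1024=494, 855^2048=763, 855^4096=854, 855^8192=474, 855^16384=943, 855^32768=179, 855^65536=777, 855^131072=920; 855^219455 = 855^1 * 855^2 * 855^4 * 855^8 * 855^16 * 855^32 * 855^256 * 855^2048 * 855^4096 * 855^16384 * 855^65536 * 855^131072 = 508 (mod 977); answer 508
Part 2: S1 = 508; w = -25; a(3) = -2*(-7) - 1*(-22) - 3*(-25) = 111; iterating: a(3)=111, a(4)=-149, a(5)=208, a(6)=-600, a(7)=1439, a(8)=-2902, a(9)=6165; answer 6165
Part 3: S2 = 6165; c = 6866; 6866 = 2 * 3433; number of divisors = (1+1) * (1+1) = 4; answer 4
Part 4: S3 = 4; m = 6; total draws C(8,2) = 28; complement C(6,2) = 15; favorable 28 - 15 = 13; P = 13/28; answer 13/28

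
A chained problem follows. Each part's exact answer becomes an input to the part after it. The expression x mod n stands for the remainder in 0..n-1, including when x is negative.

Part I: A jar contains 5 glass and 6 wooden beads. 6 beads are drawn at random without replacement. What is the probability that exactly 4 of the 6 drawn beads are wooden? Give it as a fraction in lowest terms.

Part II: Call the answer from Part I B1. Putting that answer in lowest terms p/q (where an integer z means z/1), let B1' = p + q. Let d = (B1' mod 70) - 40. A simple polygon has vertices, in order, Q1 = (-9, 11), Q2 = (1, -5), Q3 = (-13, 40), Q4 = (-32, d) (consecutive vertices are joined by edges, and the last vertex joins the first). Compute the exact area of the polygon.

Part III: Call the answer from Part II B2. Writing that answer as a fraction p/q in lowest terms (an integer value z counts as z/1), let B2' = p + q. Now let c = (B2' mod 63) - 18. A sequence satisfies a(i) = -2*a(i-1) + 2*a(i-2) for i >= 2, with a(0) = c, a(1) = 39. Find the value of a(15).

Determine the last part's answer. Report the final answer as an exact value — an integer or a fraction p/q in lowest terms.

Part I: total draws C(11,6) = 462; favorable C(6,4)*C(5,2) = 150; P = 25/77; answer 25/77
Part II: B1 = 25/77; threaded value p + q = 102; d = -8; cross terms: (-9*-5 - 1*11)=34, (1*40 - -13*-5)=-25, (-13*-8 - -32*40)=1384, (-32*11 - -9*-8)=-424; twice the area = |969| = 969; area = 969/2; answer 969/2
Part III: B2 = 969/2; threaded value p + q = 971; c = 8; a(2) = -2*(39) + 2*(8) = -62; iterating: a(2)=-62, a(3)=202, a(4)=-528, a(5)=1460, a(6)=-3976, a(7)=10872, a(8)=-29696, a(9)=81136, a(10)=-221664, a(11)=605600, a(12)=-1654528, a(13)=4520256, a(14)=-12349568, a(15)=33739648; answer 33739648

33739648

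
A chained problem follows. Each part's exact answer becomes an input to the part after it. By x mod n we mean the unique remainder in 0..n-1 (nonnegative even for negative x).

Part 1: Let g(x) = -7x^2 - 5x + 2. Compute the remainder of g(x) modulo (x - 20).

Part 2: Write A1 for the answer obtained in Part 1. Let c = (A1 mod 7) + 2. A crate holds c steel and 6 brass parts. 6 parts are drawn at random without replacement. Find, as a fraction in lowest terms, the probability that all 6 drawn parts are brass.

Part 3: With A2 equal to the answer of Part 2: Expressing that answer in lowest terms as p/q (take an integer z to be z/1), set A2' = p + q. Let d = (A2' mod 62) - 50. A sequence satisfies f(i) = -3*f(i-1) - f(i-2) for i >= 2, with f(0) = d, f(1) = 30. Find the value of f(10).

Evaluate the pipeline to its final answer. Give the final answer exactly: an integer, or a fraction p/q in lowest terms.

Part 1: remainder = value at the root: -7*(20)^2 - 5*(20)^1 + 2 = (-2800) + (-100) + (2) = -2898; answer -2898
Part 2: A1 = -2898; c = 2; total draws C(8,6) = 28; favorable C(6,6) = 1; P = 1/28; answer 1/28
Part 3: A2 = 1/28; threaded value p + q = 29; d = -21; f(2) = -3*(30) - 1*(-21) = -69; iterating: f(2)=-69, f(3)=177, f(4)=-462, f(5)=1209, f(6)=-3165, f(7)=8286, f(8)=-21693, f(9)=56793, f(10)=-148686; answer -148686

-148686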